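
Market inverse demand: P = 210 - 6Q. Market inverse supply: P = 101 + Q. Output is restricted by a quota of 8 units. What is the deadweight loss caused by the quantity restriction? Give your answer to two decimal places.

200.64

Without the quota, 210 - 6Q = 101 + Q gives Q* = 15.5714.
At Q = 8 the demand price is 210 - 6(8) = 162 and the supply price is 101 + (8) = 109.
Deadweight loss is the triangle between the curves from 8 to 15.5714: (1/2)(162 - 109)(15.5714 - 8) = 200.6429.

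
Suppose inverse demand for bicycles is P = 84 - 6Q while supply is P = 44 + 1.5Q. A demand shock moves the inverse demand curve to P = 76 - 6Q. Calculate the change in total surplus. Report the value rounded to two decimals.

Initial equilibrium: Q_0 = 5.3333, P_0 = 52; CS_0 = (1/2)(5.3333)(32) = 85.3333, PS_0 = (1/2)(5.3333)(8) = 21.3333.
New equilibrium: 76 - 6Q = 44 + 1.5Q gives Q_1 = 4.2667, P_1 = 50.4; CS_1 = 54.6133, PS_1 = 13.6533.
Change in total surplus = (54.6133 + 13.6533) - (85.3333 + 21.3333) = -38.4.

-38.40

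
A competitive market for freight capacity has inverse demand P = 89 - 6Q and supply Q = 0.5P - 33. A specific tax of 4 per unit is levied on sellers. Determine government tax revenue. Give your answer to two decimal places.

9.50

Rewriting supply in inverse form: P = 66 + 2Q.
Pre-tax equilibrium: 89 - 6Q = 66 + 2Q gives Q* = 2.875, P* = 71.75.
With the tax, sellers need 4 more per unit: 89 - 6Q = 66 + 2Q + 4, so Q_t = 2.375. Buyers pay P_b = 74.75; sellers receive P_s = P_b - 4 = 70.75.
Revenue is the tax times quantity traded: 4 x 2.375 = 9.5.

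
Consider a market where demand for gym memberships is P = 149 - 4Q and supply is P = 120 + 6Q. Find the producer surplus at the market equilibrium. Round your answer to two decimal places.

25.23

Set 149 - 4Q = 120 + 6Q, which gives 29 = 10Q, so Q* = 2.9 and P* = 149 - 4(2.9) = 137.4.
The supply curve's price intercept is 120, so PS = (1/2)(Q*)(P* - 120) = (1/2)(2.9)(17.4) = 25.23.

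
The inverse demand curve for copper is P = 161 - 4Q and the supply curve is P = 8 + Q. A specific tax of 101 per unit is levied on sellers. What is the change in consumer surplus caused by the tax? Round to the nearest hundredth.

Pre-tax equilibrium: 161 - 4Q = 8 + Q gives Q* = 30.6, P* = 38.6.
A tax on sellers shifts supply up by 101: 161 - 4Q = 8 + Q + 101, so Q_t = 10.4. Buyers pay P_b = 119.4; sellers receive P_s = P_b - 101 = 18.4.
Consumers lose the trapezoid between P* and P_b out to Q_t plus the triangle from Q_t to Q*: change in CS = 216.32 - 1872.72 = -1656.4.

-1656.40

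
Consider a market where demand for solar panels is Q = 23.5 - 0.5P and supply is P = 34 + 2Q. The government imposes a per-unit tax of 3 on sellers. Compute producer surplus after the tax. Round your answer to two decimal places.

Rewriting demand in inverse form: P = 47 - 2Q.
Without the tax, 47 - 2Q = 34 + 2Q so Q* = 3.25 and P* = 40.5.
A tax on sellers shifts supply up by 3: 47 - 2Q = 34 + 2Q + 3, so Q_t = 2.5. Buyers pay P_b = 42; sellers receive P_s = P_b - 3 = 39.
PS = (1/2)(Q_t)(P_s - 34) = (1/2)(2.5)(5) = 6.25.

6.25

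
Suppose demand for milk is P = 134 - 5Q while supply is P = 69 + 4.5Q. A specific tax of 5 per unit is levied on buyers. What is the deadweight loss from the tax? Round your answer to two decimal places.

1.32

Pre-tax equilibrium: 134 - 5Q = 69 + 4.5Q gives Q* = 6.8421, P* = 99.7895.
With the tax, buyers' net willingness to pay falls by 5: (134 - 5) - 5Q = 69 + 4.5Q, so Q_t = 6.3158. Buyers pay P_b = 102.4211; sellers receive P_s = P_b - 5 = 97.4211.
Deadweight loss is the triangle between the curves from Q_t to Q*: (1/2)(6.8421 - 6.3158)(5) = 1.3158.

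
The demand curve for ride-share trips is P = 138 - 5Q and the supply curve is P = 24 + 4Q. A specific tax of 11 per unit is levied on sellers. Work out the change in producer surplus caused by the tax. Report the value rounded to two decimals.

Pre-tax equilibrium: 138 - 5Q = 24 + 4Q gives Q* = 12.6667, P* = 74.6667.
With the tax, sellers need 11 more per unit: 138 - 5Q = 24 + 4Q + 11, so Q_t = 11.4444. Buyers pay P_b = 80.7778; sellers receive P_s = P_b - 11 = 69.7778.
Producers lose the trapezoid between P_s and P* out to Q_t plus the triangle from Q_t to Q*: change in PS = 261.9506 - 320.8889 = -58.9383.

-58.94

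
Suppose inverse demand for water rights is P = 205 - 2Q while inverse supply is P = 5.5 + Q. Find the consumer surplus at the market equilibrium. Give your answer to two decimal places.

Setting demand equal to supply, 199.5 = 3Q, so Q* = 66.5 and P* = 72.
CS is the area between the demand curve and P* from 0 to Q*: (1/2)(66.5)(133) = 4422.25.

4422.25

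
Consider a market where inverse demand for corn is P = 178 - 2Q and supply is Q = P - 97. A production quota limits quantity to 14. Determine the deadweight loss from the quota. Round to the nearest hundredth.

Rewriting supply in inverse form: P = 97 + Q.
Unrestricted equilibrium: Q* = (178 - 97)/(2 + 1) = 27.
At Q = 14 the demand price is 178 - 2(14) = 150 and the supply price is 97 + (14) = 111.
DWL = (1/2)(gap between curves at 14) x (Q* - 14) = (1/2)(39)(13) = 253.5.

253.50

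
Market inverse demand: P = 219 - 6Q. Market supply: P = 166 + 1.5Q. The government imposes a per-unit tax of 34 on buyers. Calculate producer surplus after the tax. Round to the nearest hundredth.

4.81

Without the tax, 219 - 6Q = 166 + 1.5Q so Q* = 7.0667 and P* = 176.6.
A tax on buyers shifts demand down by 34: (219 - 34) - 6Q = 166 + 1.5Q, so Q_t = 2.5333. Buyers pay P_b = 203.8; sellers receive P_s = P_b - 34 = 169.8.
PS = (1/2)(Q_t)(P_s - 166) = (1/2)(2.5333)(3.8) = 4.8133.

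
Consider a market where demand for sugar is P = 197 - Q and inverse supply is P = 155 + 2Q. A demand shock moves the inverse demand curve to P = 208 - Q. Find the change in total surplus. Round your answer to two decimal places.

174.17

Initial equilibrium: Q_0 = 14, P_0 = 183; CS_0 = (1/2)(14)(14) = 98, PS_0 = (1/2)(14)(28) = 196.
New equilibrium: 208 - Q = 155 + 2Q gives Q_1 = 17.6667, P_1 = 190.3333; CS_1 = 156.0556, PS_1 = 312.1111.
Change in total surplus = (156.0556 + 312.1111) - (98 + 196) = 174.1667.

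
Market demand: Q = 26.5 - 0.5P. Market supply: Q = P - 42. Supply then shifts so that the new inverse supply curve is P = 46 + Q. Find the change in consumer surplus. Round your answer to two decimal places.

-8.00

Rewriting demand in inverse form: P = 53 - 2Q.
Rewriting supply in inverse form: P = 42 + Q.
Initial equilibrium: Q_0 = 3.6667, P_0 = 45.6667; CS_0 = (1/2)(3.6667)(7.3333) = 13.4444, PS_0 = (1/2)(3.6667)(3.6667) = 6.7222.
New equilibrium: 53 - 2Q = 46 + Q gives Q_1 = 2.3333, P_1 = 48.3333; CS_1 = 5.4444, PS_1 = 2.7222.
Change in consumer surplus = 5.4444 - 13.4444 = -8.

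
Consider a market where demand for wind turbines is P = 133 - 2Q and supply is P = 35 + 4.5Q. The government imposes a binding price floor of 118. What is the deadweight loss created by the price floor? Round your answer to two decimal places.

Free-market equilibrium: 133 - 2Q = 35 + 4.5Q gives Q* = 15.0769, P* = 102.8462.
At the floor price 118, quantity demanded is (133 - 118)/2 = 7.5; demand is the short side, so Q = 7.5 trades at P = 118.
At Q = 7.5 the demand price is 118 and the supply price is 68.75. Deadweight loss is the triangle between the curves from 7.5 to 15.0769: (1/2)(118 - 68.75)(15.0769 - 7.5) = 186.5817.

186.58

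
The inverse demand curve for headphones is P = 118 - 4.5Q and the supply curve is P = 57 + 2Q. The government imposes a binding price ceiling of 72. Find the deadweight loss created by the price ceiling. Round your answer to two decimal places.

Free-market equilibrium: 118 - 4.5Q = 57 + 2Q gives Q* = 9.3846, P* = 75.7692.
At P = 72, sellers supply (72 - 57)/2 = 7.5 while buyers want more, so the quantity traded is 7.5 at price 72.
The lost-trades triangle has base Q* - 7.5 = 1.8846 and height equal to the gap between the curves at Q = 7.5, which is 84.25 - 72 = 12.25. DWL = (1/2)(1.8846)(12.25) = 11.5433.

11.54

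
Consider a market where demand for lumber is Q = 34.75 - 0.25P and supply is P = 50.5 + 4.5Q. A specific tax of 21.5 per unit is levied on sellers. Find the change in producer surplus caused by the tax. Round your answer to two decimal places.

-104.12

Rewriting demand in inverse form: P = 139 - 4Q.
Without the tax, 139 - 4Q = 50.5 + 4.5Q so Q* = 10.4118 and P* = 97.3529.
A tax on sellers shifts supply up by 21.5: 139 - 4Q = 50.5 + 4.5Q + 21.5, so Q_t = 7.8824. Buyers pay P_b = 107.4706; sellers receive P_s = P_b - 21.5 = 85.9706.
PS falls from (1/2)(10.4118)(46.8529) = 243.9109 to (1/2)(7.8824)(35.4706) = 139.7958, a change of -104.1151.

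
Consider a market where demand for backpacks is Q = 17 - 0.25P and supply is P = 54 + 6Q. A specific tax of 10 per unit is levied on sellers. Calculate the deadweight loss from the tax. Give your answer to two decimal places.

5.00

Rewriting demand in inverse form: P = 68 - 4Q.
Without the tax, 68 - 4Q = 54 + 6Q so Q* = 1.4 and P* = 62.4.
With the tax, sellers need 10 more per unit: 68 - 4Q = 54 + 6Q + 10, so Q_t = 0.4. Buyers pay P_b = 66.4; sellers receive P_s = P_b - 10 = 56.4.
Deadweight loss is the triangle between the curves from Q_t to Q*: (1/2)(1.4 - 0.4)(10) = 5.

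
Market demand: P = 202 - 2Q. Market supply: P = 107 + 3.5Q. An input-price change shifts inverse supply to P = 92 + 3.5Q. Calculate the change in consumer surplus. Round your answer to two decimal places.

101.65

Initial equilibrium: Q_0 = 17.2727, P_0 = 167.4545; CS_0 = (1/2)(17.2727)(34.5455) = 298.3471, PS_0 = (1/2)(17.2727)(60.4545) = 522.1074.
New equilibrium: 202 - 2Q = 92 + 3.5Q gives Q_1 = 20, P_1 = 162; CS_1 = 400, PS_1 = 700.
Change in consumer surplus = 400 - 298.3471 = 101.6529.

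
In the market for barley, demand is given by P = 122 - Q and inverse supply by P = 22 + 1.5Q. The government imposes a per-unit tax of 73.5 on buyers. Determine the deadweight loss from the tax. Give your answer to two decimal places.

Without the tax, 122 - Q = 22 + 1.5Q so Q* = 40 and P* = 82.
With the tax, buyers' net willingness to pay falls by 73.5: (122 - 73.5) - Q = 22 + 1.5Q, so Q_t = 10.6. Buyers pay P_b = 111.4; sellers receive P_s = P_b - 73.5 = 37.9.
The welfare triangle lost has base Q* - Q_t = 29.4 and height t = 73.5, so DWL = (1/2)(29.4)(73.5) = 1080.45.

1080.45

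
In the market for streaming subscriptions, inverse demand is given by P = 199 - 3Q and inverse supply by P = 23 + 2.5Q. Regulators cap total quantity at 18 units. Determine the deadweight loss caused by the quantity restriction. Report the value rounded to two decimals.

Unrestricted equilibrium: Q* = (199 - 23)/(3 + 2.5) = 32.
At Q = 18 the demand price is 199 - 3(18) = 145 and the supply price is 23 + 2.5(18) = 68.
Deadweight loss is the triangle between the curves from 18 to 32: (1/2)(145 - 68)(32 - 18) = 539.

539.00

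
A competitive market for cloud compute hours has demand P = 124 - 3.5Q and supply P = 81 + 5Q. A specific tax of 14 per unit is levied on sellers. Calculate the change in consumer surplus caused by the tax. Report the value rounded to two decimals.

-24.42

Pre-tax equilibrium: 124 - 3.5Q = 81 + 5Q gives Q* = 5.0588, P* = 106.2941.
A tax on sellers shifts supply up by 14: 124 - 3.5Q = 81 + 5Q + 14, so Q_t = 3.4118. Buyers pay P_b = 112.0588; sellers receive P_s = P_b - 14 = 98.0588.
Consumers lose the trapezoid between P* and P_b out to Q_t plus the triangle from Q_t to Q*: change in CS = 20.3702 - 44.7855 = -24.4152.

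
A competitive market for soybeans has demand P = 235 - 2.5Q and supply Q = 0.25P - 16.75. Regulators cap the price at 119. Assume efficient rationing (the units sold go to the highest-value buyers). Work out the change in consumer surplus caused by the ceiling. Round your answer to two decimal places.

Rewriting supply in inverse form: P = 67 + 4Q.
Free-market equilibrium: 235 - 2.5Q = 67 + 4Q gives Q* = 25.8462, P* = 170.3846.
At P = 119, sellers supply (119 - 67)/4 = 13 while buyers want more, so the quantity traded is 13 at price 119.
CS goes from (1/2)(25.8462)(64.6154) = 835.0296 to 1296.75 (computed as (235 - 119)(13) - (1/2)(2.5)(13)^2), a change of 461.7204.

461.72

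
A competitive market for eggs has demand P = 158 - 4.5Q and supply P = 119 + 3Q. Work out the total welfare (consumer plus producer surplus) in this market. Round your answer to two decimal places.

Equilibrium: 158 - 4.5Q = 119 + 3Q, so Q* = 5.2 and P* = 134.6.
Total surplus is the full triangle between the curves from 0 to Q*: (1/2)(5.2)(158 - 119) = 101.4.

101.40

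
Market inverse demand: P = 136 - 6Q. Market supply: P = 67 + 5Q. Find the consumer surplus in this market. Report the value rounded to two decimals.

Set 136 - 6Q = 67 + 5Q, which gives 69 = 11Q, so Q* = 6.2727 and P* = 136 - 6(6.2727) = 98.3636.
CS is the area between the demand curve and P* from 0 to Q*: (1/2)(6.2727)(37.6364) = 118.0413.

118.04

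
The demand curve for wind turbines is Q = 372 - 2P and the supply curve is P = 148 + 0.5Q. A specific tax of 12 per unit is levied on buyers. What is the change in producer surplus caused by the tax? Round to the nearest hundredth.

Rewriting demand in inverse form: P = 186 - 0.5Q.
Pre-tax equilibrium: 186 - 0.5Q = 148 + 0.5Q gives Q* = 38, P* = 167.
A tax on buyers shifts demand down by 12: (186 - 12) - 0.5Q = 148 + 0.5Q, so Q_t = 26. Buyers pay P_b = 173; sellers receive P_s = P_b - 12 = 161.
Producers lose the trapezoid between P_s and P* out to Q_t plus the triangle from Q_t to Q*: change in PS = 169 - 361 = -192.

-192.00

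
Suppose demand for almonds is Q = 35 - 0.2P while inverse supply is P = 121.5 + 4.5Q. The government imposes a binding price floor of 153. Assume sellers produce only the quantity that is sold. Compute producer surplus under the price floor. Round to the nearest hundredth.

95.04

Rewriting demand in inverse form: P = 175 - 5Q.
Free-market equilibrium: 175 - 5Q = 121.5 + 4.5Q gives Q* = 5.6316, P* = 146.8421.
At P = 153, buyers demand (175 - 153)/5 = 4.4 while sellers would supply more, so the quantity traded is 4.4 at price 153.
The supply price at Q = 4.4 is 141.3. PS is the trapezoid between 153 and supply over [0, 4.4]: (1/2)[(153 - 121.5) + (153 - 141.3)](4.4) = 95.04.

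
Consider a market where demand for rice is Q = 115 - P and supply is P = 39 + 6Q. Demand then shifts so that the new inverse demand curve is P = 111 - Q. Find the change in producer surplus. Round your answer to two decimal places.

-36.24

Rewriting demand in inverse form: P = 115 - Q.
Initial equilibrium: Q_0 = 10.8571, P_0 = 104.1429; CS_0 = (1/2)(10.8571)(10.8571) = 58.9388, PS_0 = (1/2)(10.8571)(65.1429) = 353.6327.
New equilibrium: 111 - Q = 39 + 6Q gives Q_1 = 10.2857, P_1 = 100.7143; CS_1 = 52.898, PS_1 = 317.3878.
Change in producer surplus = 317.3878 - 353.6327 = -36.2449.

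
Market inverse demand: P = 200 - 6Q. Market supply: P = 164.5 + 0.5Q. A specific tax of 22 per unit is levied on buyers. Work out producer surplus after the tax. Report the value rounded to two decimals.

1.08

Without the tax, 200 - 6Q = 164.5 + 0.5Q so Q* = 5.4615 and P* = 167.2308.
With the tax, buyers' net willingness to pay falls by 22: (200 - 22) - 6Q = 164.5 + 0.5Q, so Q_t = 2.0769. Buyers pay P_b = 187.5385; sellers receive P_s = P_b - 22 = 165.5385.
PS = (1/2)(Q_t)(P_s - 164.5) = (1/2)(2.0769)(1.0385) = 1.0784.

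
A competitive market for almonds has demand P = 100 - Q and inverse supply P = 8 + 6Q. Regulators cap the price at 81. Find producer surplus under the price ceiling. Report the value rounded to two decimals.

444.08

Without the control, 100 - Q = 8 + 6Q so Q* = 13.1429 and P* = 86.8571.
At the ceiling price 81, quantity supplied is (81 - 8)/6 = 12.1667; supply is the short side, so Q = 12.1667 trades at P = 81.
PS is the triangle above supply below 81: (1/2)(12.1667)(81 - 8) = 444.0833.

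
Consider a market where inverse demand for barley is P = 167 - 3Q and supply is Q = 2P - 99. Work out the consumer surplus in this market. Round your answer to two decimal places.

1690.56

Rewriting supply in inverse form: P = 49.5 + 0.5Q.
Equilibrium: 167 - 3Q = 49.5 + 0.5Q, so Q* = 33.5714 and P* = 66.2857.
CS is the area between the demand curve and P* from 0 to Q*: (1/2)(33.5714)(100.7143) = 1690.5612.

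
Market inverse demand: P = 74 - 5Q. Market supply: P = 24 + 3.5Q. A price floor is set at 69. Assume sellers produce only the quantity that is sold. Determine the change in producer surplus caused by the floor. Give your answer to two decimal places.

-17.30

Without the control, 74 - 5Q = 24 + 3.5Q so Q* = 5.8824 and P* = 44.5882.
At P = 69, buyers demand (74 - 69)/5 = 1 while sellers would supply more, so the quantity traded is 1 at price 69.
PS goes from (1/2)(5.8824)(20.5882) = 60.5536 to 43.25 (computed as (69 - 24)(1) - (1/2)(3.5)(1)^2), a change of -17.3036.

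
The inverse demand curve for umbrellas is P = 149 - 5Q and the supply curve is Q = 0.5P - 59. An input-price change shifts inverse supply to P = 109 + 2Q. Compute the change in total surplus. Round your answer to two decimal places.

Rewriting supply in inverse form: P = 118 + 2Q.
Initial equilibrium: Q_0 = 4.4286, P_0 = 126.8571; CS_0 = (1/2)(4.4286)(22.1429) = 49.0306, PS_0 = (1/2)(4.4286)(8.8571) = 19.6122.
New equilibrium: 149 - 5Q = 109 + 2Q gives Q_1 = 5.7143, P_1 = 120.4286; CS_1 = 81.6327, PS_1 = 32.6531.
Change in total surplus = (81.6327 + 32.6531) - (49.0306 + 19.6122) = 45.6429.

45.64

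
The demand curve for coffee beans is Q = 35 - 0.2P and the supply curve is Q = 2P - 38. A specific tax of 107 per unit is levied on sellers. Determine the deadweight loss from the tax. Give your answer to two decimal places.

Rewriting demand in inverse form: P = 175 - 5Q.
Rewriting supply in inverse form: P = 19 + 0.5Q.
Without the tax, 175 - 5Q = 19 + 0.5Q so Q* = 28.3636 and P* = 33.1818.
With the tax, sellers need 107 more per unit: 175 - 5Q = 19 + 0.5Q + 107, so Q_t = 8.9091. Buyers pay P_b = 130.4545; sellers receive P_s = P_b - 107 = 23.4545.
Deadweight loss is the triangle between the curves from Q_t to Q*: (1/2)(28.3636 - 8.9091)(107) = 1040.8182.

1040.82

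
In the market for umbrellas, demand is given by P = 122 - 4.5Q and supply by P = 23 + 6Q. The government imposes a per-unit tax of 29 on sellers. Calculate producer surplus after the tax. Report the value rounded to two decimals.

Pre-tax equilibrium: 122 - 4.5Q = 23 + 6Q gives Q* = 9.4286, P* = 79.5714.
With the tax, sellers need 29 more per unit: 122 - 4.5Q = 23 + 6Q + 29, so Q_t = 6.6667. Buyers pay P_b = 92; sellers receive P_s = P_b - 29 = 63.
PS = (1/2)(Q_t)(P_s - 23) = (1/2)(6.6667)(40) = 133.3333.

133.33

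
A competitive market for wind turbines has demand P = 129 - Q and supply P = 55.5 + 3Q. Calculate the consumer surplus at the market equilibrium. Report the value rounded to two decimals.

Setting demand equal to supply, 73.5 = 4Q, so Q* = 18.375 and P* = 110.625.
The demand choke price is 129, so CS = (1/2)(Q*)(129 - P*) = (1/2)(18.375)(18.375) = 168.8203.

168.82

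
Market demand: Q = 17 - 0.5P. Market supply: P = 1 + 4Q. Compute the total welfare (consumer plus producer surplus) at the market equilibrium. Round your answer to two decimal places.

Rewriting demand in inverse form: P = 34 - 2Q.
Equilibrium: 34 - 2Q = 1 + 4Q, so Q* = 5.5 and P* = 23.
Total surplus is the full triangle between the curves from 0 to Q*: (1/2)(5.5)(34 - 1) = 90.75.

90.75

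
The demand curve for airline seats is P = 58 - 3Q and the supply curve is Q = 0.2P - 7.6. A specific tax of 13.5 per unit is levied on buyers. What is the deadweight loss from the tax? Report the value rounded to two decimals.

Rewriting supply in inverse form: P = 38 + 5Q.
Without the tax, 58 - 3Q = 38 + 5Q so Q* = 2.5 and P* = 50.5.
A tax on buyers shifts demand down by 13.5: (58 - 13.5) - 3Q = 38 + 5Q, so Q_t = 0.8125. Buyers pay P_b = 55.5625; sellers receive P_s = P_b - 13.5 = 42.0625.
Deadweight loss is the triangle between the curves from Q_t to Q*: (1/2)(2.5 - 0.8125)(13.5) = 11.3906.

11.39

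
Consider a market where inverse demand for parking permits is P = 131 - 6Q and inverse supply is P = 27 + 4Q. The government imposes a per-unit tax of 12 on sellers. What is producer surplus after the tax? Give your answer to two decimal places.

Without the tax, 131 - 6Q = 27 + 4Q so Q* = 10.4 and P* = 68.6.
With the tax, sellers need 12 more per unit: 131 - 6Q = 27 + 4Q + 12, so Q_t = 9.2. Buyers pay P_b = 75.8; sellers receive P_s = P_b - 12 = 63.8.
PS = (1/2)(Q_t)(P_s - 27) = (1/2)(9.2)(36.8) = 169.28.

169.28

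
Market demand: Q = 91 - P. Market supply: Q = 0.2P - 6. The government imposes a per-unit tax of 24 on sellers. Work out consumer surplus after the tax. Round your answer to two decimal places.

19.01

Rewriting demand in inverse form: P = 91 - Q.
Rewriting supply in inverse form: P = 30 + 5Q.
Pre-tax equilibrium: 91 - Q = 30 + 5Q gives Q* = 10.1667, P* = 80.8333.
A tax on sellers shifts supply up by 24: 91 - Q = 30 + 5Q + 24, so Q_t = 6.1667. Buyers pay P_b = 84.8333; sellers receive P_s = P_b - 24 = 60.8333.
CS = (1/2)(Q_t)(91 - P_b) = (1/2)(6.1667)(6.1667) = 19.0139.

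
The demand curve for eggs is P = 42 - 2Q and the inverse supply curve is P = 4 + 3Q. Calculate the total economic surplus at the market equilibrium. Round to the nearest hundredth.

144.40

Set 42 - 2Q = 4 + 3Q, which gives 38 = 5Q, so Q* = 7.6 and P* = 42 - 2(7.6) = 26.8.
Total surplus is the full triangle between the curves from 0 to Q*: (1/2)(7.6)(42 - 4) = 144.4.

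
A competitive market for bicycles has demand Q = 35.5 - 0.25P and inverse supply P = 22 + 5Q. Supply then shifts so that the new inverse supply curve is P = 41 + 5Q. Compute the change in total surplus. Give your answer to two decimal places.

-233.28

Rewriting demand in inverse form: P = 142 - 4Q.
Initial equilibrium: Q_0 = 13.3333, P_0 = 88.6667; CS_0 = (1/2)(13.3333)(53.3333) = 355.5556, PS_0 = (1/2)(13.3333)(66.6667) = 444.4444.
New equilibrium: 142 - 4Q = 41 + 5Q gives Q_1 = 11.2222, P_1 = 97.1111; CS_1 = 251.8765, PS_1 = 314.8457.
Change in total surplus = (251.8765 + 314.8457) - (355.5556 + 444.4444) = -233.2778.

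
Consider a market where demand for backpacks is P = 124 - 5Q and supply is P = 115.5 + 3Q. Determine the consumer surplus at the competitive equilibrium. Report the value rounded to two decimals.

2.82

Setting demand equal to supply, 8.5 = 8Q, so Q* = 1.0625 and P* = 118.6875.
CS is the area between the demand curve and P* from 0 to Q*: (1/2)(1.0625)(5.3125) = 2.8223.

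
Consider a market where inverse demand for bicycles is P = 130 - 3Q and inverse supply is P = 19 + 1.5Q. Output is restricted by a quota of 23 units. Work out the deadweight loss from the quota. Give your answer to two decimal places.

Unrestricted equilibrium: Q* = (130 - 19)/(3 + 1.5) = 24.6667.
At Q = 23 the demand price is 130 - 3(23) = 61 and the supply price is 19 + 1.5(23) = 53.5.
Deadweight loss is the triangle between the curves from 23 to 24.6667: (1/2)(61 - 53.5)(24.6667 - 23) = 6.25.

6.25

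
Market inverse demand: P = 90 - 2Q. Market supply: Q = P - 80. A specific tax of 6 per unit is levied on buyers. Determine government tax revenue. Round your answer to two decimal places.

8.00

Rewriting supply in inverse form: P = 80 + Q.
Without the tax, 90 - 2Q = 80 + Q so Q* = 3.3333 and P* = 83.3333.
A tax on buyers shifts demand down by 6: (90 - 6) - 2Q = 80 + Q, so Q_t = 1.3333. Buyers pay P_b = 87.3333; sellers receive P_s = P_b - 6 = 81.3333.
Revenue is the tax times quantity traded: 6 x 1.3333 = 8.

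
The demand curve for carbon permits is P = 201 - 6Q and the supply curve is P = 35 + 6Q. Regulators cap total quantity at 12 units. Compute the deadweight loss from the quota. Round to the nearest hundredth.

20.17

Without the quota, 201 - 6Q = 35 + 6Q gives Q* = 13.8333.
At Q = 12 the demand price is 201 - 6(12) = 129 and the supply price is 35 + 6(12) = 107.
DWL = (1/2)(gap between curves at 12) x (Q* - 12) = (1/2)(22)(1.8333) = 20.1667.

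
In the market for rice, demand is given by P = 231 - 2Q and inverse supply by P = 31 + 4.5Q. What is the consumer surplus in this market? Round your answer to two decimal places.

Equilibrium: 231 - 2Q = 31 + 4.5Q, so Q* = 30.7692 and P* = 169.4615.
The demand choke price is 231, so CS = (1/2)(Q*)(231 - P*) = (1/2)(30.7692)(61.5385) = 946.7456.

946.75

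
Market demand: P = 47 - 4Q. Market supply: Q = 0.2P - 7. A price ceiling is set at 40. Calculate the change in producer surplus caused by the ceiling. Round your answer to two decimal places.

Rewriting supply in inverse form: P = 35 + 5Q.
Free-market equilibrium: 47 - 4Q = 35 + 5Q gives Q* = 1.3333, P* = 41.6667.
At the ceiling price 40, quantity supplied is (40 - 35)/5 = 1; supply is the short side, so Q = 1 trades at P = 40.
PS goes from (1/2)(1.3333)(6.6667) = 4.4444 to 2.5 (computed as (40 - 35)(1) - (1/2)(5)(1)^2), a change of -1.9444.

-1.94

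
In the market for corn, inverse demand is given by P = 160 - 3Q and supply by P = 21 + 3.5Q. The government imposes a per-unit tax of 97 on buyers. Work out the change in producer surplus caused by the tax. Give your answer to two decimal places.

Pre-tax equilibrium: 160 - 3Q = 21 + 3.5Q gives Q* = 21.3846, P* = 95.8462.
With the tax, buyers' net willingness to pay falls by 97: (160 - 97) - 3Q = 21 + 3.5Q, so Q_t = 6.4615. Buyers pay P_b = 140.6154; sellers receive P_s = P_b - 97 = 43.6154.
Producers lose the trapezoid between P_s and P* out to Q_t plus the triangle from Q_t to Q*: change in PS = 73.0651 - 800.2781 = -727.213.

-727.21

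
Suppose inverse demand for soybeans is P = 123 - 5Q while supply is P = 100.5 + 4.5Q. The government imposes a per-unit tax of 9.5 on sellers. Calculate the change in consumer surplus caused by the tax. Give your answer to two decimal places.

-9.34

Pre-tax equilibrium: 123 - 5Q = 100.5 + 4.5Q gives Q* = 2.3684, P* = 111.1579.
A tax on sellers shifts supply up by 9.5: 123 - 5Q = 100.5 + 4.5Q + 9.5, so Q_t = 1.3684. Buyers pay P_b = 116.1579; sellers receive P_s = P_b - 9.5 = 106.6579.
Consumers lose the trapezoid between P* and P_b out to Q_t plus the triangle from Q_t to Q*: change in CS = 4.6814 - 14.0235 = -9.3421.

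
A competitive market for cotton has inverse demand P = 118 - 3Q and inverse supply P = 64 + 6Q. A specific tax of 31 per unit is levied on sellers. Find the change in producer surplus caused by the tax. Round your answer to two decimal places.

-88.41

Without the tax, 118 - 3Q = 64 + 6Q so Q* = 6 and P* = 100.
With the tax, sellers need 31 more per unit: 118 - 3Q = 64 + 6Q + 31, so Q_t = 2.5556. Buyers pay P_b = 110.3333; sellers receive P_s = P_b - 31 = 79.3333.
PS falls from (1/2)(6)(36) = 108 to (1/2)(2.5556)(15.3333) = 19.5926, a change of -88.4074.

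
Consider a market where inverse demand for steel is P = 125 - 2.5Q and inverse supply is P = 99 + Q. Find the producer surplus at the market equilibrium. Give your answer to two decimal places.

Equilibrium: 125 - 2.5Q = 99 + Q, so Q* = 7.4286 and P* = 106.4286.
PS is the area between P* and the supply curve from 0 to Q*: (1/2)(7.4286)(7.4286) = 27.5918.

27.59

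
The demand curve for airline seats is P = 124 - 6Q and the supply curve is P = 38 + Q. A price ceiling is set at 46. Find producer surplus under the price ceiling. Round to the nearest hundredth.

32.00

Free-market equilibrium: 124 - 6Q = 38 + Q gives Q* = 12.2857, P* = 50.2857.
At P = 46, sellers supply (46 - 38)/1 = 8 while buyers want more, so the quantity traded is 8 at price 46.
PS is the triangle above supply below 46: (1/2)(8)(46 - 38) = 32.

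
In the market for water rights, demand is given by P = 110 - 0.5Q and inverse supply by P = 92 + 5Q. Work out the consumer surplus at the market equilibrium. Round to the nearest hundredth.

2.68

Set 110 - 0.5Q = 92 + 5Q, which gives 18 = 5.5Q, so Q* = 3.2727 and P* = 110 - 0.5(3.2727) = 108.3636.
Consumer surplus is the triangle under demand above P*: (1/2)(3.2727)(110 - 108.3636) = (1/2)(3.2727)(1.6364) = 2.6777.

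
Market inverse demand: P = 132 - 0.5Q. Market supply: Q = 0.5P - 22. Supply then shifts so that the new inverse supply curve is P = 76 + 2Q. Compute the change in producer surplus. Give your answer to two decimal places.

Rewriting supply in inverse form: P = 44 + 2Q.
Initial equilibrium: Q_0 = 35.2, P_0 = 114.4; CS_0 = (1/2)(35.2)(17.6) = 309.76, PS_0 = (1/2)(35.2)(70.4) = 1239.04.
New equilibrium: 132 - 0.5Q = 76 + 2Q gives Q_1 = 22.4, P_1 = 120.8; CS_1 = 125.44, PS_1 = 501.76.
Change in producer surplus = 501.76 - 1239.04 = -737.28.

-737.28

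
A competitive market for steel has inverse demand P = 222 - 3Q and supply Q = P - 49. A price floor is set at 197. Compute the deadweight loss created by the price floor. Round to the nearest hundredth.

2438.35

Rewriting supply in inverse form: P = 49 + Q.
Free-market equilibrium: 222 - 3Q = 49 + Q gives Q* = 43.25, P* = 92.25.
At P = 197, buyers demand (222 - 197)/3 = 8.3333 while sellers would supply more, so the quantity traded is 8.3333 at price 197.
The lost-trades triangle has base Q* - 8.3333 = 34.9167 and height equal to the gap between the curves at Q = 8.3333, which is 197 - 57.3333 = 139.6667. DWL = (1/2)(34.9167)(139.6667) = 2438.3472.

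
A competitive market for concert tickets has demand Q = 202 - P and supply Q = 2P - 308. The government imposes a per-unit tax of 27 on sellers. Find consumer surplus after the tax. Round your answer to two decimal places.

98.00

Rewriting demand in inverse form: P = 202 - Q.
Rewriting supply in inverse form: P = 154 + 0.5Q.
Pre-tax equilibrium: 202 - Q = 154 + 0.5Q gives Q* = 32, P* = 170.
With the tax, sellers need 27 more per unit: 202 - Q = 154 + 0.5Q + 27, so Q_t = 14. Buyers pay P_b = 188; sellers receive P_s = P_b - 27 = 161.
Consumer surplus is the triangle under demand above P_b: (1/2)(14)(202 - 188) = 98.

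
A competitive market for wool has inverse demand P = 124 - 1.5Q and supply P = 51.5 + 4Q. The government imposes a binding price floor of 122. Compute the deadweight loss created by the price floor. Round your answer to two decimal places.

Without the control, 124 - 1.5Q = 51.5 + 4Q so Q* = 13.1818 and P* = 104.2273.
At P = 122, buyers demand (124 - 122)/1.5 = 1.3333 while sellers would supply more, so the quantity traded is 1.3333 at price 122.
At Q = 1.3333 the demand price is 122 and the supply price is 56.8333. Deadweight loss is the triangle between the curves from 1.3333 to 13.1818: (1/2)(122 - 56.8333)(13.1818 - 1.3333) = 386.0631.

386.06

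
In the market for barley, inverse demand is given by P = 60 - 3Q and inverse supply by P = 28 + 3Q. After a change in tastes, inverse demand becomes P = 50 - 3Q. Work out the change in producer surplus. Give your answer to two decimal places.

-22.50

Initial equilibrium: Q_0 = 5.3333, P_0 = 44; CS_0 = (1/2)(5.3333)(16) = 42.6667, PS_0 = (1/2)(5.3333)(16) = 42.6667.
New equilibrium: 50 - 3Q = 28 + 3Q gives Q_1 = 3.6667, P_1 = 39; CS_1 = 20.1667, PS_1 = 20.1667.
Change in producer surplus = 20.1667 - 42.6667 = -22.5.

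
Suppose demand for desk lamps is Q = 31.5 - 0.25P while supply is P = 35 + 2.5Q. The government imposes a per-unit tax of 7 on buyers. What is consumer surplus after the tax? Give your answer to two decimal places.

Rewriting demand in inverse form: P = 126 - 4Q.
Pre-tax equilibrium: 126 - 4Q = 35 + 2.5Q gives Q* = 14, P* = 70.
A tax on buyers shifts demand down by 7: (126 - 7) - 4Q = 35 + 2.5Q, so Q_t = 12.9231. Buyers pay P_b = 74.3077; sellers receive P_s = P_b - 7 = 67.3077.
CS = (1/2)(Q_t)(126 - P_b) = (1/2)(12.9231)(51.6923) = 334.0118.

334.01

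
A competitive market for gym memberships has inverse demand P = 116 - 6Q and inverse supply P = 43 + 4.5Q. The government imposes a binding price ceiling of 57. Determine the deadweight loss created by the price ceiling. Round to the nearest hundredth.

77.47

Without the control, 116 - 6Q = 43 + 4.5Q so Q* = 6.9524 and P* = 74.2857.
At the ceiling price 57, quantity supplied is (57 - 43)/4.5 = 3.1111; supply is the short side, so Q = 3.1111 trades at P = 57.
The lost-trades triangle has base Q* - 3.1111 = 3.8413 and height equal to the gap between the curves at Q = 3.1111, which is 97.3333 - 57 = 40.3333. DWL = (1/2)(3.8413)(40.3333) = 77.4656.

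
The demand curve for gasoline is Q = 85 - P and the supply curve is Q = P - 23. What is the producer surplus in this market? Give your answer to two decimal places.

480.50

Rewriting demand in inverse form: P = 85 - Q.
Rewriting supply in inverse form: P = 23 + Q.
Equilibrium: 85 - Q = 23 + Q, so Q* = 31 and P* = 54.
PS is the area between P* and the supply curve from 0 to Q*: (1/2)(31)(31) = 480.5.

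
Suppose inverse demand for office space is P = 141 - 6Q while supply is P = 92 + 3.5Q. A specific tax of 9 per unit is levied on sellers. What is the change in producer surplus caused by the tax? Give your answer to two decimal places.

-15.53

Pre-tax equilibrium: 141 - 6Q = 92 + 3.5Q gives Q* = 5.1579, P* = 110.0526.
A tax on sellers shifts supply up by 9: 141 - 6Q = 92 + 3.5Q + 9, so Q_t = 4.2105. Buyers pay P_b = 115.7368; sellers receive P_s = P_b - 9 = 106.7368.
Producers lose the trapezoid between P_s and P* out to Q_t plus the triangle from Q_t to Q*: change in PS = 31.0249 - 46.5568 = -15.5319.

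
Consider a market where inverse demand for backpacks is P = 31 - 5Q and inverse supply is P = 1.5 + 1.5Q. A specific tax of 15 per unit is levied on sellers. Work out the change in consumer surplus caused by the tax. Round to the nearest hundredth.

Pre-tax equilibrium: 31 - 5Q = 1.5 + 1.5Q gives Q* = 4.5385, P* = 8.3077.
With the tax, sellers need 15 more per unit: 31 - 5Q = 1.5 + 1.5Q + 15, so Q_t = 2.2308. Buyers pay P_b = 19.8462; sellers receive P_s = P_b - 15 = 4.8462.
CS falls from (1/2)(4.5385)(22.6923) = 51.4941 to (1/2)(2.2308)(11.1538) = 12.4408, a change of -39.0533.

-39.05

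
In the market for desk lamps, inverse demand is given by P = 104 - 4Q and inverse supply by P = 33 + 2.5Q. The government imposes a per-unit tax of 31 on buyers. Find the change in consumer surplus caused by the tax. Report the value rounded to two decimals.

-162.89

Pre-tax equilibrium: 104 - 4Q = 33 + 2.5Q gives Q* = 10.9231, P* = 60.3077.
A tax on buyers shifts demand down by 31: (104 - 31) - 4Q = 33 + 2.5Q, so Q_t = 6.1538. Buyers pay P_b = 79.3846; sellers receive P_s = P_b - 31 = 48.3846.
Consumers lose the trapezoid between P* and P_b out to Q_t plus the triangle from Q_t to Q*: change in CS = 75.7396 - 238.6272 = -162.8876.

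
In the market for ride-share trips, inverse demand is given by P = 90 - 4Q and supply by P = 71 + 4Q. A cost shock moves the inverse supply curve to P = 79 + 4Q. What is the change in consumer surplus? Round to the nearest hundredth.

Initial equilibrium: Q_0 = 2.375, P_0 = 80.5; CS_0 = (1/2)(2.375)(9.5) = 11.2812, PS_0 = (1/2)(2.375)(9.5) = 11.2812.
New equilibrium: 90 - 4Q = 79 + 4Q gives Q_1 = 1.375, P_1 = 84.5; CS_1 = 3.7812, PS_1 = 3.7812.
Change in consumer surplus = 3.7812 - 11.2812 = -7.5.

-7.50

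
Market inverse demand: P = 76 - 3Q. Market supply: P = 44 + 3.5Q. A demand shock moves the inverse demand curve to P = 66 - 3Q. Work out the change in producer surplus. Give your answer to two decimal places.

-22.37

Initial equilibrium: Q_0 = 4.9231, P_0 = 61.2308; CS_0 = (1/2)(4.9231)(14.7692) = 36.355, PS_0 = (1/2)(4.9231)(17.2308) = 42.4142.
New equilibrium: 66 - 3Q = 44 + 3.5Q gives Q_1 = 3.3846, P_1 = 55.8462; CS_1 = 17.1834, PS_1 = 20.0473.
Change in producer surplus = 20.0473 - 42.4142 = -22.3669.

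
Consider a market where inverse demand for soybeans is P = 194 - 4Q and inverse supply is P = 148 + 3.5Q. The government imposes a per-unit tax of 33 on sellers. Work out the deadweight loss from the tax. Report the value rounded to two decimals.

72.60

Without the tax, 194 - 4Q = 148 + 3.5Q so Q* = 6.1333 and P* = 169.4667.
With the tax, sellers need 33 more per unit: 194 - 4Q = 148 + 3.5Q + 33, so Q_t = 1.7333. Buyers pay P_b = 187.0667; sellers receive P_s = P_b - 33 = 154.0667.
Deadweight loss is the triangle between the curves from Q_t to Q*: (1/2)(6.1333 - 1.7333)(33) = 72.6.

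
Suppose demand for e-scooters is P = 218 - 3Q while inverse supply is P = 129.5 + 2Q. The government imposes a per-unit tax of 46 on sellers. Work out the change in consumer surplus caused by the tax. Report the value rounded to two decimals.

Pre-tax equilibrium: 218 - 3Q = 129.5 + 2Q gives Q* = 17.7, P* = 164.9.
With the tax, sellers need 46 more per unit: 218 - 3Q = 129.5 + 2Q + 46, so Q_t = 8.5. Buyers pay P_b = 192.5; sellers receive P_s = P_b - 46 = 146.5.
Consumers lose the trapezoid between P* and P_b out to Q_t plus the triangle from Q_t to Q*: change in CS = 108.375 - 469.935 = -361.56.

-361.56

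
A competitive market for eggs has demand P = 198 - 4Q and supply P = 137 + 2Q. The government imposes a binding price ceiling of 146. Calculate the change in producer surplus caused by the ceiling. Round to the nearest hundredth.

-83.11

Without the control, 198 - 4Q = 137 + 2Q so Q* = 10.1667 and P* = 157.3333.
At the ceiling price 146, quantity supplied is (146 - 137)/2 = 4.5; supply is the short side, so Q = 4.5 trades at P = 146.
PS goes from (1/2)(10.1667)(20.3333) = 103.3611 to 20.25 (computed as (146 - 137)(4.5) - (1/2)(2)(4.5)^2), a change of -83.1111.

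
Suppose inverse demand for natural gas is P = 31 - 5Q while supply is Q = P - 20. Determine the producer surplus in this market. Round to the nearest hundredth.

1.68

Rewriting supply in inverse form: P = 20 + Q.
Equilibrium: 31 - 5Q = 20 + Q, so Q* = 1.8333 and P* = 21.8333.
The supply curve's price intercept is 20, so PS = (1/2)(Q*)(P* - 20) = (1/2)(1.8333)(1.8333) = 1.6806.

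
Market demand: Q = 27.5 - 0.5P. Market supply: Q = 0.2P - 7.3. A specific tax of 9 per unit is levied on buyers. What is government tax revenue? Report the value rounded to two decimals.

12.21

Rewriting demand in inverse form: P = 55 - 2Q.
Rewriting supply in inverse form: P = 36.5 + 5Q.
Without the tax, 55 - 2Q = 36.5 + 5Q so Q* = 2.6429 and P* = 49.7143.
A tax on buyers shifts demand down by 9: (55 - 9) - 2Q = 36.5 + 5Q, so Q_t = 1.3571. Buyers pay P_b = 52.2857; sellers receive P_s = P_b - 9 = 43.2857.
Revenue is the tax times quantity traded: 9 x 1.3571 = 12.2143.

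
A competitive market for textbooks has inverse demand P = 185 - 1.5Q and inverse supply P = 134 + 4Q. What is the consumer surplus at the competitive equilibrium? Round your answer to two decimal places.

64.49

Setting demand equal to supply, 51 = 5.5Q, so Q* = 9.2727 and P* = 171.0909.
Consumer surplus is the triangle under demand above P*: (1/2)(9.2727)(185 - 171.0909) = (1/2)(9.2727)(13.9091) = 64.4876.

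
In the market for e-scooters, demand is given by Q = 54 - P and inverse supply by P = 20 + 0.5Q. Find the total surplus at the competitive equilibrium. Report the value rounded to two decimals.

385.33

Rewriting demand in inverse form: P = 54 - Q.
Setting demand equal to supply, 34 = 1.5Q, so Q* = 22.6667 and P* = 31.3333.
Total surplus is the full triangle between the curves from 0 to Q*: (1/2)(22.6667)(54 - 20) = 385.3333.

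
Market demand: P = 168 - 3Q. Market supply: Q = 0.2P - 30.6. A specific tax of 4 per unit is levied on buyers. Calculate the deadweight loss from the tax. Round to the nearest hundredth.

Rewriting supply in inverse form: P = 153 + 5Q.
Pre-tax equilibrium: 168 - 3Q = 153 + 5Q gives Q* = 1.875, P* = 162.375.
A tax on buyers shifts demand down by 4: (168 - 4) - 3Q = 153 + 5Q, so Q_t = 1.375. Buyers pay P_b = 163.875; sellers receive P_s = P_b - 4 = 159.875.
The welfare triangle lost has base Q* - Q_t = 0.5 and height t = 4, so DWL = (1/2)(0.5)(4) = 1.

1.00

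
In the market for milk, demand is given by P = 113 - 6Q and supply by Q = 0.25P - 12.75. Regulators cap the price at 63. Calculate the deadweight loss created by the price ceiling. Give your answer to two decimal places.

51.20

Rewriting supply in inverse form: P = 51 + 4Q.
Free-market equilibrium: 113 - 6Q = 51 + 4Q gives Q* = 6.2, P* = 75.8.
At the ceiling price 63, quantity supplied is (63 - 51)/4 = 3; supply is the short side, so Q = 3 trades at P = 63.
At Q = 3 the demand price is 95 and the supply price is 63. Deadweight loss is the triangle between the curves from 3 to 6.2: (1/2)(95 - 63)(6.2 - 3) = 51.2.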